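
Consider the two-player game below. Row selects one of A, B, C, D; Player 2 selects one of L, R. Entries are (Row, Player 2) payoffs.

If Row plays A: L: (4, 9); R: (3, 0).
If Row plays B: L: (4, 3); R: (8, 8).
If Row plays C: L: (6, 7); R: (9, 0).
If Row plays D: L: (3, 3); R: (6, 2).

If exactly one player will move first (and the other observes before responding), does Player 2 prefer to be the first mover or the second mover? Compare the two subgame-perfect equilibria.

second

If Row leads: Player 2's best replies are A→L, B→R, C→L, D→L; Row's induced payoffs 4, 8, 6, 3; outcome (B, R), payoffs (8, 8).
If Player 2 leads: Row's best replies are L→C, R→C; Player 2's induced payoffs 7, 0; outcome (C, L), payoffs (6, 7).
Player 2 gets 7 moving first and 8 moving second, so Player 2 prefers to move second.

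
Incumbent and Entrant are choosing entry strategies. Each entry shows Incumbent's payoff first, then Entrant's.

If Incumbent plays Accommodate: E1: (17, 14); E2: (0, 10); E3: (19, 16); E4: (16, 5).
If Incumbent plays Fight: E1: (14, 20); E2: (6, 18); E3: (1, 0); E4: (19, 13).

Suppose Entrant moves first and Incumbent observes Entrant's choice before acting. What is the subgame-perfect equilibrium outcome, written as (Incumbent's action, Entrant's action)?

Solve by backward induction (Entrant leads).
- E1: Incumbent compares 17, 14 and picks Accommodate; Entrant would get 14.
- E2: Incumbent compares 0, 6 and picks Fight; Entrant would get 18.
- E3: Incumbent compares 19, 1 and picks Accommodate; Entrant would get 16.
- E4: Incumbent compares 16, 19 and picks Fight; Entrant would get 13.
Maximizing over 14, 18, 16, 13, Entrant chooses E2. Subgame-perfect outcome: (Fight, E2) with payoffs (6, 18).

(Fight, E2)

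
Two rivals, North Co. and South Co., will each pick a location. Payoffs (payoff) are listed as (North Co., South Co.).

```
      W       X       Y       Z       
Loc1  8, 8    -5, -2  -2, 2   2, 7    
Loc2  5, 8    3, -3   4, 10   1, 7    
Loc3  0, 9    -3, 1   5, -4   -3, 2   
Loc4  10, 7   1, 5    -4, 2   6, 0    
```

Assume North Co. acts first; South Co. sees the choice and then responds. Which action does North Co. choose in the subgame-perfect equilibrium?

Backward induction with North Co. moving first.
- Loc1: South Co. compares 8, -2, 2, 7 and picks W; North Co. would get 8.
- Loc2: South Co. compares 8, -3, 10, 7 and picks Y; North Co. would get 4.
- Loc3: South Co. compares 9, 1, -4, 2 and picks W; North Co. would get 0.
- Loc4: South Co. compares 7, 5, 2, 0 and picks W; North Co. would get 10.
Among 8, 4, 0, 10, the best is 10 at Loc4. Subgame-perfect outcome: (Loc4, W) with payoffs (10, 7).

Loc4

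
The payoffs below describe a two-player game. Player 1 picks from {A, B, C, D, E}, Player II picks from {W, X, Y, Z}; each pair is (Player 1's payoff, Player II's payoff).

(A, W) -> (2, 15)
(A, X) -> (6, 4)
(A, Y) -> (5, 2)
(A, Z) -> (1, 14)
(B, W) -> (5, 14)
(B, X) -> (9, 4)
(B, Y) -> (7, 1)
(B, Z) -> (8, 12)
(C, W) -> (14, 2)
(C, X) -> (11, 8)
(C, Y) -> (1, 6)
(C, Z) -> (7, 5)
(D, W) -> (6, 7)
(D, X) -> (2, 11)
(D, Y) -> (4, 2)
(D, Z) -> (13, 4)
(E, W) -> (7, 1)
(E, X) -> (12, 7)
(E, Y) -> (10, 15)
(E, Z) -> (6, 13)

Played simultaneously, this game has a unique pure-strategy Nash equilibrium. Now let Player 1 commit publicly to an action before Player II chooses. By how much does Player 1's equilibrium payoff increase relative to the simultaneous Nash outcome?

1

Player II best-responds to each possible Player 1 move:
- A: BR = W, leader payoff 2.
- B: BR = W, leader payoff 5.
- C: BR = X, leader payoff 11.
- D: BR = X, leader payoff 2.
- E: BR = Y, leader payoff 10.
Among 2, 5, 11, 2, 10, the best is 11 at C. Subgame-perfect outcome: (C, X) with payoffs (11, 8).
For the simultaneous game, intersect best replies.
Player 1's best replies: W→C; X→E; Y→E; Z→D.
Player II's best replies: A→W; B→W; C→X; D→X; E→Y.
The unique mutual best reply is (E, Y), giving (10, 15).
Player 1's commitment gain: 11 − 10 = 1.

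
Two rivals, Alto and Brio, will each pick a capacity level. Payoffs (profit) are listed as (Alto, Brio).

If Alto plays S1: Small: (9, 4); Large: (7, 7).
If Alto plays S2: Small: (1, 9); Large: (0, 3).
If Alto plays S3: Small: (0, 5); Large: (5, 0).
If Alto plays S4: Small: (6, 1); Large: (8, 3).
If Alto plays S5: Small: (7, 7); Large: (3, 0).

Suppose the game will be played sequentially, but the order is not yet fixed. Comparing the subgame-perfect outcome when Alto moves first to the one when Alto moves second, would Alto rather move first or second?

second

If Alto leads: Brio's best replies are S1→Large, S2→Small, S3→Small, S4→Large, S5→Small; Alto's induced payoffs 7, 1, 0, 8, 7; outcome (S4, Large), payoffs (8, 3).
If Brio leads: Alto's best replies are Small→S1, Large→S4; Brio's induced payoffs 4, 3; outcome (S1, Small), payoffs (9, 4).
Alto gets 8 moving first and 9 moving second, so Alto prefers to move second.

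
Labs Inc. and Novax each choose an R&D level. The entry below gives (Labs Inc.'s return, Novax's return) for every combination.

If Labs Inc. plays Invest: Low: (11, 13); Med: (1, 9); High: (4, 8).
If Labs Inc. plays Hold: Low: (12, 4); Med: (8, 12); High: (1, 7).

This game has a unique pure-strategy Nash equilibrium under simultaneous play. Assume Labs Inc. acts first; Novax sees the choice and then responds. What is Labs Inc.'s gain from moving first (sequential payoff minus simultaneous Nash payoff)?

Backward induction with Labs Inc. moving first.
- Invest: Novax compares 13, 9, 8 and picks Low; Labs Inc. would get 11.
- Hold: Novax compares 4, 12, 7 and picks Med; Labs Inc. would get 8.
Labs Inc.'s induced payoffs are 11, 8, so Labs Inc. commits to Invest. Subgame-perfect outcome: (Invest, Low) with payoffs (11, 13).
Now find the simultaneous Nash equilibrium.
Labs Inc.'s best replies: Low→Hold; Med→Hold; High→Invest.
Novax's best replies: Invest→Low; Hold→Med.
Only (Hold, Med) has each player best-responding; Nash payoffs (8, 12).
Labs Inc.'s commitment gain: 11 − 8 = 3.

3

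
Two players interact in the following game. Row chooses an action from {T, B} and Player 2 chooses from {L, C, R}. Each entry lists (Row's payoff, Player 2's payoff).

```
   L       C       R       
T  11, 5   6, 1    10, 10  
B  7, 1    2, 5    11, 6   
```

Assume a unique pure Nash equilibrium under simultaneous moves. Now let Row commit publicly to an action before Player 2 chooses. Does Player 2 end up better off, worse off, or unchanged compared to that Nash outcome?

unchanged

Solve by backward induction (Row leads).
- T: Player 2 compares 5, 1, 10 and picks R; Row would get 10.
- B: Player 2 compares 1, 5, 6 and picks R; Row would get 11.
Among 10, 11, the best is 11 at B. Subgame-perfect outcome: (B, R) with payoffs (11, 6).
For the simultaneous game, intersect best replies.
Row's best replies: L→T; C→T; R→B.
Player 2's best replies: T→R; B→R.
Only (B, R) has each player best-responding; Nash payoffs (11, 6).
Player 2 earns 6 sequentially versus 6 at the Nash outcome: unchanged.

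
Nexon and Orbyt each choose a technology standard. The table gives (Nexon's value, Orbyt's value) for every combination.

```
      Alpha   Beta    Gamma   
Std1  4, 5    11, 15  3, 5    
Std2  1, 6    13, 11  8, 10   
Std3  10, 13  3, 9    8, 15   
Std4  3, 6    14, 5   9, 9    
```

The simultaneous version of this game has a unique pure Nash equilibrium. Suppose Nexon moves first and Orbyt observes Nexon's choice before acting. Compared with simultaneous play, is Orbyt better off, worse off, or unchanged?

better off

Orbyt best-responds to each possible Nexon move:
- Std1 → Orbyt plays Beta (best of 5, 15, 5); Nexon gets 11.
- Std2 → Orbyt plays Beta (best of 6, 11, 10); Nexon gets 13.
- Std3 → Orbyt plays Gamma (best of 13, 9, 15); Nexon gets 8.
- Std4 → Orbyt plays Gamma (best of 6, 5, 9); Nexon gets 9.
Maximizing over 11, 13, 8, 9, Nexon chooses Std2. Subgame-perfect outcome: (Std2, Beta) with payoffs (13, 11).
Now find the simultaneous Nash equilibrium.
Nexon's best replies: Alpha→Std3; Beta→Std4; Gamma→Std4.
Orbyt's best replies: Std1→Beta; Std2→Beta; Std3→Gamma; Std4→Gamma.
Only (Std4, Gamma) has each player best-responding; Nash payoffs (9, 9).
Orbyt earns 11 sequentially versus 9 at the Nash outcome: better off.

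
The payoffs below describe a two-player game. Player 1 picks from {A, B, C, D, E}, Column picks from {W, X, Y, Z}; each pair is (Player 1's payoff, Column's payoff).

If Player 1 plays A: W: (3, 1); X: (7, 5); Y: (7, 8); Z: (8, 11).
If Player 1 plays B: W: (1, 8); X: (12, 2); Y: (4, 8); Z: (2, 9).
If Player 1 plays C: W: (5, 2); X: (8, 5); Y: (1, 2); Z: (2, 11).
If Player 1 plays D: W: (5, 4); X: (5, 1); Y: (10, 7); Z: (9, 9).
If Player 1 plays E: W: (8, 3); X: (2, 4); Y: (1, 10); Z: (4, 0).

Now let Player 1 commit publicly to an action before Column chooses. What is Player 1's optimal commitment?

D

Work backward from Column's decision.
- A: Column compares 1, 5, 8, 11 and picks Z; Player 1 would get 8.
- B: Column compares 8, 2, 8, 9 and picks Z; Player 1 would get 2.
- C: Column compares 2, 5, 2, 11 and picks Z; Player 1 would get 2.
- D: Column compares 4, 1, 7, 9 and picks Z; Player 1 would get 9.
- E: Column compares 3, 4, 10, 0 and picks Y; Player 1 would get 1.
Player 1's induced payoffs are 8, 2, 2, 9, 1, so Player 1 commits to D. Subgame-perfect outcome: (D, Z) with payoffs (9, 9).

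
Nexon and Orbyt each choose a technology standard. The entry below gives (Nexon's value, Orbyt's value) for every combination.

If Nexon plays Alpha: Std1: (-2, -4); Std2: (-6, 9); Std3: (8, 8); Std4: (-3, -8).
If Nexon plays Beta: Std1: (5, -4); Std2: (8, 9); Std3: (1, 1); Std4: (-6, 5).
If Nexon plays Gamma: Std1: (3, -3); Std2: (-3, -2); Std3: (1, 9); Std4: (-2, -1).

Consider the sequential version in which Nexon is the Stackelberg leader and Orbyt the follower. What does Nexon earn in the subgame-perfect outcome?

Backward induction with Nexon moving first.
- Alpha → Orbyt plays Std2 (best of -4, 9, 8, -8); Nexon gets -6.
- Beta → Orbyt plays Std2 (best of -4, 9, 1, 5); Nexon gets 8.
- Gamma → Orbyt plays Std3 (best of -3, -2, 9, -1); Nexon gets 1.
Among -6, 8, 1, the best is 8 at Beta. Subgame-perfect outcome: (Beta, Std2) with payoffs (8, 9).

8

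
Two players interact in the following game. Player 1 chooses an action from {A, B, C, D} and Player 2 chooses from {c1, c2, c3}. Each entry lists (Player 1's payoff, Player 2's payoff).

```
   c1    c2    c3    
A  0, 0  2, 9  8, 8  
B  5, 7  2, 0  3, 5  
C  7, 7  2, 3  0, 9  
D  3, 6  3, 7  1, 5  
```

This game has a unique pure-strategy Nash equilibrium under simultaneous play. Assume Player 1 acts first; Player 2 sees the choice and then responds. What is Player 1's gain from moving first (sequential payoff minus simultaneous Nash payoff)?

2

Solve by backward induction (Player 1 leads).
- A: BR = c2, leader payoff 2.
- B: BR = c1, leader payoff 5.
- C: BR = c3, leader payoff 0.
- D: BR = c2, leader payoff 3.
Maximizing over 2, 5, 0, 3, Player 1 chooses B. Subgame-perfect outcome: (B, c1) with payoffs (5, 7).
Under simultaneous play:
Player 1's best replies: c1→C; c2→D; c3→A.
Player 2's best replies: A→c2; B→c1; C→c3; D→c2.
Only (D, c2) has each player best-responding; Nash payoffs (3, 7).
Player 1's commitment gain: 5 − 3 = 2.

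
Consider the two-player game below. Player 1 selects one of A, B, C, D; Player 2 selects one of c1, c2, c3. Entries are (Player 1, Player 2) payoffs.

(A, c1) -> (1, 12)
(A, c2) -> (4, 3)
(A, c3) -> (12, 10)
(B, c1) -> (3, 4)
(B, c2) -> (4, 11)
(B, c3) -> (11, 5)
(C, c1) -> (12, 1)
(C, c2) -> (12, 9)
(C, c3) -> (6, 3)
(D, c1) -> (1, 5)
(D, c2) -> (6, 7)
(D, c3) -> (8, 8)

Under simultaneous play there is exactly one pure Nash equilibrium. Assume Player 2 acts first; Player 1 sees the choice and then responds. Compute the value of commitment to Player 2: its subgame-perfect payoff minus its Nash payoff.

1

Player 1 best-responds to each possible Player 2 move:
- c1 → Player 1 plays C (best of 1, 3, 12, 1); Player 2 gets 1.
- c2 → Player 1 plays C (best of 4, 4, 12, 6); Player 2 gets 9.
- c3 → Player 1 plays A (best of 12, 11, 6, 8); Player 2 gets 10.
Player 2's induced payoffs are 1, 9, 10, so Player 2 commits to c3. Subgame-perfect outcome: (A, c3) with payoffs (12, 10).
For the simultaneous game, intersect best replies.
Player 1's best replies: c1→C; c2→C; c3→A.
Player 2's best replies: A→c1; B→c2; C→c2; D→c3.
The unique mutual best reply is (C, c2), giving (12, 9).
Player 2's commitment gain: 10 − 9 = 1.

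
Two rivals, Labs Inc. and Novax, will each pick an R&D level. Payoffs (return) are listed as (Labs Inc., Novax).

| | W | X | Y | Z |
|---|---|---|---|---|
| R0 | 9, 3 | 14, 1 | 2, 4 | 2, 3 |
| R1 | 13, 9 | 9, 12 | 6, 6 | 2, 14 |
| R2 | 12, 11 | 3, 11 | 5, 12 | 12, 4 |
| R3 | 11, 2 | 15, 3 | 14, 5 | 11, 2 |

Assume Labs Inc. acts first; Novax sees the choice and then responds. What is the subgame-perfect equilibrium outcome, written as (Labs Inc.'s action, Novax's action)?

(R3, Y)

Novax best-responds to each possible Labs Inc. move:
- R0: Novax compares 3, 1, 4, 3 and picks Y; Labs Inc. would get 2.
- R1: Novax compares 9, 12, 6, 14 and picks Z; Labs Inc. would get 2.
- R2: Novax compares 11, 11, 12, 4 and picks Y; Labs Inc. would get 5.
- R3: Novax compares 2, 3, 5, 2 and picks Y; Labs Inc. would get 14.
Maximizing over 2, 2, 5, 14, Labs Inc. chooses R3. Subgame-perfect outcome: (R3, Y) with payoffs (14, 5).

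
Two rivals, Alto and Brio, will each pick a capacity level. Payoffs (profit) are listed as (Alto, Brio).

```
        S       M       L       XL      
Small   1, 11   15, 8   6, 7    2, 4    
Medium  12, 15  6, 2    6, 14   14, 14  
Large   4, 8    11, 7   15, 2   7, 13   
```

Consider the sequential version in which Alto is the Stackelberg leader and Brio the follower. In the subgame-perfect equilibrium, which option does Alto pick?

Backward induction with Alto moving first.
- Small: BR = S, leader payoff 1.
- Medium: BR = S, leader payoff 12.
- Large: BR = XL, leader payoff 7.
Among 1, 12, 7, the best is 12 at Medium. Subgame-perfect outcome: (Medium, S) with payoffs (12, 15).

Medium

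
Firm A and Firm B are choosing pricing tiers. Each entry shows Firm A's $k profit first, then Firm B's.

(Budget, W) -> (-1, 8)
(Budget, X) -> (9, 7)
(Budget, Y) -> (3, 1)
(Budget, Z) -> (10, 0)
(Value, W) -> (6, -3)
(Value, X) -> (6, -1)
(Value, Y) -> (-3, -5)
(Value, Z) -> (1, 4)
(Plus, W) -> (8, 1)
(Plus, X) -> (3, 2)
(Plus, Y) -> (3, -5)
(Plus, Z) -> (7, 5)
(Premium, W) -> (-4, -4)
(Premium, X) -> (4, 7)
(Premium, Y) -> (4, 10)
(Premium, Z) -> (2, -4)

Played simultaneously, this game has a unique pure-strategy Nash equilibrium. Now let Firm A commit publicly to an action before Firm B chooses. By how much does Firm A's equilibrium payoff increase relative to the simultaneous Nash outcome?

Backward induction with Firm A moving first.
- Budget: Firm B compares 8, 7, 1, 0 and picks W; Firm A would get -1.
- Value: Firm B compares -3, -1, -5, 4 and picks Z; Firm A would get 1.
- Plus: Firm B compares 1, 2, -5, 5 and picks Z; Firm A would get 7.
- Premium: Firm B compares -4, 7, 10, -4 and picks Y; Firm A would get 4.
Maximizing over -1, 1, 7, 4, Firm A chooses Plus. Subgame-perfect outcome: (Plus, Z) with payoffs (7, 5).
For the simultaneous game, intersect best replies.
Firm A's best replies: W→Plus; X→Budget; Y→Premium; Z→Budget.
Firm B's best replies: Budget→W; Value→Z; Plus→Z; Premium→Y.
Only (Premium, Y) has each player best-responding; Nash payoffs (4, 10).
Firm A's commitment gain: 7 − 4 = 3.

3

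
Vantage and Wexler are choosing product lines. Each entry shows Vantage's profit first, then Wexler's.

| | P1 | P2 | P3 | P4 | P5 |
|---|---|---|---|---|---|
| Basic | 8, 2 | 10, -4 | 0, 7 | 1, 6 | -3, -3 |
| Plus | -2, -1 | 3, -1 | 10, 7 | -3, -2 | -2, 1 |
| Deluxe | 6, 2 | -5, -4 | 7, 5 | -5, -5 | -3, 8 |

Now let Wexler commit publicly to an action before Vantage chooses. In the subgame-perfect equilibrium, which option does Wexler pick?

Backward induction with Wexler moving first.
- P1 → Vantage plays Basic (best of 8, -2, 6); Wexler gets 2.
- P2 → Vantage plays Basic (best of 10, 3, -5); Wexler gets -4.
- P3 → Vantage plays Plus (best of 0, 10, 7); Wexler gets 7.
- P4 → Vantage plays Basic (best of 1, -3, -5); Wexler gets 6.
- P5 → Vantage plays Plus (best of -3, -2, -3); Wexler gets 1.
Wexler's induced payoffs are 2, -4, 7, 6, 1, so Wexler commits to P3. Subgame-perfect outcome: (Plus, P3) with payoffs (10, 7).

P3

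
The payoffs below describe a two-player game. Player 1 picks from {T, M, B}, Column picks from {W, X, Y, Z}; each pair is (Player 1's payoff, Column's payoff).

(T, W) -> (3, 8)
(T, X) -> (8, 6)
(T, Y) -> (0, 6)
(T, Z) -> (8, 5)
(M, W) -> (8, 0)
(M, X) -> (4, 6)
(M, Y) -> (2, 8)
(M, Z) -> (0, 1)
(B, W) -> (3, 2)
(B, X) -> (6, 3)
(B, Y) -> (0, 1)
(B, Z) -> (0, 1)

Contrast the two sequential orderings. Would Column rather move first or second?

first

If Player 1 leads: Column's best replies are T→W, M→Y, B→X; Player 1's induced payoffs 3, 2, 6; outcome (B, X), payoffs (6, 3).
If Column leads: Player 1's best replies are W→M, X→T, Y→M, Z→T; Column's induced payoffs 0, 6, 8, 5; outcome (M, Y), payoffs (2, 8).
Column gets 8 moving first and 3 moving second, so Column prefers to move first.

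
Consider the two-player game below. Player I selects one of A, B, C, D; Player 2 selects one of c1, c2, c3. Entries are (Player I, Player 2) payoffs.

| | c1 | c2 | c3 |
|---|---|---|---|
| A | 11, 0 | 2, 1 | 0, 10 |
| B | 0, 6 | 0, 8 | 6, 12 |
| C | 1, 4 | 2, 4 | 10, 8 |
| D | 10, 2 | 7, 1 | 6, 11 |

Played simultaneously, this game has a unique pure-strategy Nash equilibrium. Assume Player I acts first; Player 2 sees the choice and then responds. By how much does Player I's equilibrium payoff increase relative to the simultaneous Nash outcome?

Work backward from Player 2's decision.
- A → Player 2 plays c3 (best of 0, 1, 10); Player I gets 0.
- B → Player 2 plays c3 (best of 6, 8, 12); Player I gets 6.
- C → Player 2 plays c3 (best of 4, 4, 8); Player I gets 10.
- D → Player 2 plays c3 (best of 2, 1, 11); Player I gets 6.
Player I's induced payoffs are 0, 6, 10, 6, so Player I commits to C. Subgame-perfect outcome: (C, c3) with payoffs (10, 8).
Under simultaneous play:
Player I's best replies: c1→A; c2→D; c3→C.
Player 2's best replies: A→c3; B→c3; C→c3; D→c3.
Only (C, c3) has each player best-responding; Nash payoffs (10, 8).
Player I's commitment gain: 10 − 10 = 0.

0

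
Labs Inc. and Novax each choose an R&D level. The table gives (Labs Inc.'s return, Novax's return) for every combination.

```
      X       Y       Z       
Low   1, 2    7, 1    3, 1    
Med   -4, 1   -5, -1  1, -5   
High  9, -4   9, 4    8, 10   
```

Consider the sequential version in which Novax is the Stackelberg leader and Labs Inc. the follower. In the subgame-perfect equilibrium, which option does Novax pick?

Labs Inc. best-responds to each possible Novax move:
- X: BR = High, leader payoff -4.
- Y: BR = High, leader payoff 4.
- Z: BR = High, leader payoff 10.
Among -4, 4, 10, the best is 10 at Z. Subgame-perfect outcome: (High, Z) with payoffs (8, 10).

Z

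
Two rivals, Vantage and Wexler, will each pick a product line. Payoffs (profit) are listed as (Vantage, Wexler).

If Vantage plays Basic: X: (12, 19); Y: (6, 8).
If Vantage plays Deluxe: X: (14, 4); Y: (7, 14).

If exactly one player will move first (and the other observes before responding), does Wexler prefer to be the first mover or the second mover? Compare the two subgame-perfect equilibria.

second

If Vantage leads: Wexler's best replies are Basic→X, Deluxe→Y; Vantage's induced payoffs 12, 7; outcome (Basic, X), payoffs (12, 19).
If Wexler leads: Vantage's best replies are X→Deluxe, Y→Deluxe; Wexler's induced payoffs 4, 14; outcome (Deluxe, Y), payoffs (7, 14).
Wexler gets 14 moving first and 19 moving second, so Wexler prefers to move second.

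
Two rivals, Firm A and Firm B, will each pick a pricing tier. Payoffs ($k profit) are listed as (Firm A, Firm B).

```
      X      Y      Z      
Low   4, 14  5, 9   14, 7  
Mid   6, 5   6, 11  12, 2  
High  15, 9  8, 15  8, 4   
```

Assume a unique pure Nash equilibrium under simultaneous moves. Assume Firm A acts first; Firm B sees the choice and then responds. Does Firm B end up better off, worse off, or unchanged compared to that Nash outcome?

Solve by backward induction (Firm A leads).
- Low: Firm B compares 14, 9, 7 and picks X; Firm A would get 4.
- Mid: Firm B compares 5, 11, 2 and picks Y; Firm A would get 6.
- High: Firm B compares 9, 15, 4 and picks Y; Firm A would get 8.
Firm A's induced payoffs are 4, 6, 8, so Firm A commits to High. Subgame-perfect outcome: (High, Y) with payoffs (8, 15).
Under simultaneous play:
Firm A's best replies: X→High; Y→High; Z→Low.
Firm B's best replies: Low→X; Mid→Y; High→Y.
Only (High, Y) has each player best-responding; Nash payoffs (8, 15).
Firm B earns 15 sequentially versus 15 at the Nash outcome: unchanged.

unchanged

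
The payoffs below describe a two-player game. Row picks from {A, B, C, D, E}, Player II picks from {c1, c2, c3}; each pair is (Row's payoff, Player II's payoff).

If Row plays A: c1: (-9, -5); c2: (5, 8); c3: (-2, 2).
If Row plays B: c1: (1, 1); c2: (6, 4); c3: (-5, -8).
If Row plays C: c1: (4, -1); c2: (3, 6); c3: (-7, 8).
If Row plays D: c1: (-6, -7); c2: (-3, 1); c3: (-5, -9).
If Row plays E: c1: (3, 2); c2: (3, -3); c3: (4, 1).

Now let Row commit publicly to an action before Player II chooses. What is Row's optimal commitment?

Player II best-responds to each possible Row move:
- A: BR = c2, leader payoff 5.
- B: BR = c2, leader payoff 6.
- C: BR = c3, leader payoff -7.
- D: BR = c2, leader payoff -3.
- E: BR = c1, leader payoff 3.
Maximizing over 5, 6, -7, -3, 3, Row chooses B. Subgame-perfect outcome: (B, c2) with payoffs (6, 4).

B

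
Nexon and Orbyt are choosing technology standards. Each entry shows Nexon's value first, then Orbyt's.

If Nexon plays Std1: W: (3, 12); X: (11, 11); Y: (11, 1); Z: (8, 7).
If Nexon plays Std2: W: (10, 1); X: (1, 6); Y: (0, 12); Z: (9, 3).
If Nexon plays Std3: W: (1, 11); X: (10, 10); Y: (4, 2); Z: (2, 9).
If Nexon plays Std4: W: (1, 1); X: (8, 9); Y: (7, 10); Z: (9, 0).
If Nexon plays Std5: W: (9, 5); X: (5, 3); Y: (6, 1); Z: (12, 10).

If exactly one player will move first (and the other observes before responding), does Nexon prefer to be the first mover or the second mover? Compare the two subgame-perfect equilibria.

If Nexon leads: Orbyt's best replies are Std1→W, Std2→Y, Std3→W, Std4→Y, Std5→Z; Nexon's induced payoffs 3, 0, 1, 7, 12; outcome (Std5, Z), payoffs (12, 10).
If Orbyt leads: Nexon's best replies are W→Std2, X→Std1, Y→Std1, Z→Std5; Orbyt's induced payoffs 1, 11, 1, 10; outcome (Std1, X), payoffs (11, 11).
Nexon gets 12 moving first and 11 moving second, so Nexon prefers to move first.

first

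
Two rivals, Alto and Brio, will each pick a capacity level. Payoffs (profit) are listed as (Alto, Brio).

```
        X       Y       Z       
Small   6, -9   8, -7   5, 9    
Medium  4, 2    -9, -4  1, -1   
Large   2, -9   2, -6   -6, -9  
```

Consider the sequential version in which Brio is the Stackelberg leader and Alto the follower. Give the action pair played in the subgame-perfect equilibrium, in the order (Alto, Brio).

Alto best-responds to each possible Brio move:
- X: Alto compares 6, 4, 2 and picks Small; Brio would get -9.
- Y: Alto compares 8, -9, 2 and picks Small; Brio would get -7.
- Z: Alto compares 5, 1, -6 and picks Small; Brio would get 9.
Among -9, -7, 9, the best is 9 at Z. Subgame-perfect outcome: (Small, Z) with payoffs (5, 9).

(Small, Z)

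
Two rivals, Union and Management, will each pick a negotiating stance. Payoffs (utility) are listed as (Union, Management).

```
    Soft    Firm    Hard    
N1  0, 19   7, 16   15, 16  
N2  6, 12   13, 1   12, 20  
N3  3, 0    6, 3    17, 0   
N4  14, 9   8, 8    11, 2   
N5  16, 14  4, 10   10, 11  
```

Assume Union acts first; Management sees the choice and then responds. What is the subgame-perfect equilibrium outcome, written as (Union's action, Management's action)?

(N5, Soft)

Work backward from Management's decision.
- N1 → Management plays Soft (best of 19, 16, 16); Union gets 0.
- N2 → Management plays Hard (best of 12, 1, 20); Union gets 12.
- N3 → Management plays Firm (best of 0, 3, 0); Union gets 6.
- N4 → Management plays Soft (best of 9, 8, 2); Union gets 14.
- N5 → Management plays Soft (best of 14, 10, 11); Union gets 16.
Union's induced payoffs are 0, 12, 6, 14, 16, so Union commits to N5. Subgame-perfect outcome: (N5, Soft) with payoffs (16, 14).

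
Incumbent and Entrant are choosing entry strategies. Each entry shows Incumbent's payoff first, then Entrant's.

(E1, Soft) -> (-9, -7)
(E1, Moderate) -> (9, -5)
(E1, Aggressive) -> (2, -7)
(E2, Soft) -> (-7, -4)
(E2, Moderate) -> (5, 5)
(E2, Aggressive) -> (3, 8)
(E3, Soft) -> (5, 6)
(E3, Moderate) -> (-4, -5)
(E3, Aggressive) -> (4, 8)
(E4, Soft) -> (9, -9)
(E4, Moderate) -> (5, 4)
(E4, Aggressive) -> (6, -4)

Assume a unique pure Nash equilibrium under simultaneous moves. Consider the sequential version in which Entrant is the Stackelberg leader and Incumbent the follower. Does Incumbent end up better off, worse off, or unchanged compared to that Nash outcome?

worse off

Work backward from Incumbent's decision.
- Soft → Incumbent plays E4 (best of -9, -7, 5, 9); Entrant gets -9.
- Moderate → Incumbent plays E1 (best of 9, 5, -4, 5); Entrant gets -5.
- Aggressive → Incumbent plays E4 (best of 2, 3, 4, 6); Entrant gets -4.
Entrant's induced payoffs are -9, -5, -4, so Entrant commits to Aggressive. Subgame-perfect outcome: (E4, Aggressive) with payoffs (6, -4).
Now find the simultaneous Nash equilibrium.
Incumbent's best replies: Soft→E4; Moderate→E1; Aggressive→E4.
Entrant's best replies: E1→Moderate; E2→Aggressive; E3→Aggressive; E4→Moderate.
The unique mutual best reply is (E1, Moderate), giving (9, -5).
Incumbent earns 6 sequentially versus 9 at the Nash outcome: worse off.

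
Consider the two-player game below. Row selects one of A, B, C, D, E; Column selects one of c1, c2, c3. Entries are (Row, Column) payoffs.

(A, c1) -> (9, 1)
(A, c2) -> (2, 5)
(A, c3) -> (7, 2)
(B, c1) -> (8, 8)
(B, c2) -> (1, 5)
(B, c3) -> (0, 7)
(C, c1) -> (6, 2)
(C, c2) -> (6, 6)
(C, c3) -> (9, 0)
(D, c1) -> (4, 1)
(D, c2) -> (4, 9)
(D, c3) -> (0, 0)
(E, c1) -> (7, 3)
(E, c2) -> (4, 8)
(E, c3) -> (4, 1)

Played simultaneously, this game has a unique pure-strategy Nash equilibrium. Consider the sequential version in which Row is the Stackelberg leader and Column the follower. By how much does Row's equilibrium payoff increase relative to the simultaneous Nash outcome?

Backward induction with Row moving first.
- A → Column plays c2 (best of 1, 5, 2); Row gets 2.
- B → Column plays c1 (best of 8, 5, 7); Row gets 8.
- C → Column plays c2 (best of 2, 6, 0); Row gets 6.
- D → Column plays c2 (best of 1, 9, 0); Row gets 4.
- E → Column plays c2 (best of 3, 8, 1); Row gets 4.
Row's induced payoffs are 2, 8, 6, 4, 4, so Row commits to B. Subgame-perfect outcome: (B, c1) with payoffs (8, 8).
For the simultaneous game, intersect best replies.
Row's best replies: c1→A; c2→C; c3→C.
Column's best replies: A→c2; B→c1; C→c2; D→c2; E→c2.
Only (C, c2) has each player best-responding; Nash payoffs (6, 6).
Row's commitment gain: 8 − 6 = 2.

2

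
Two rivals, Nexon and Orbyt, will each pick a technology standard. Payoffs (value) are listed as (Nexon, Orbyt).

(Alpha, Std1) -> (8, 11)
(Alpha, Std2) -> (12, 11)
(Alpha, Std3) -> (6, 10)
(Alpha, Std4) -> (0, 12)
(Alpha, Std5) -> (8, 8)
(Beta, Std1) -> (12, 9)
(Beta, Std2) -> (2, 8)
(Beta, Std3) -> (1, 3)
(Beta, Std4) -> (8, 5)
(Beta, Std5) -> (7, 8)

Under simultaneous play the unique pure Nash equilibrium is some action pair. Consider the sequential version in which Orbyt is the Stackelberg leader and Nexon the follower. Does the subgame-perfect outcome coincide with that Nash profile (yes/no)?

Work backward from Nexon's decision.
- Std1: BR = Beta, leader payoff 9.
- Std2: BR = Alpha, leader payoff 11.
- Std3: BR = Alpha, leader payoff 10.
- Std4: BR = Beta, leader payoff 5.
- Std5: BR = Alpha, leader payoff 8.
Maximizing over 9, 11, 10, 5, 8, Orbyt chooses Std2. Subgame-perfect outcome: (Alpha, Std2) with payoffs (12, 11).
For the simultaneous game, intersect best replies.
Nexon's best replies: Std1→Beta; Std2→Alpha; Std3→Alpha; Std4→Beta; Std5→Alpha.
Orbyt's best replies: Alpha→Std4; Beta→Std1.
The unique mutual best reply is (Beta, Std1), giving (12, 9).
Sequential outcome (Alpha, Std2) differs from the Nash profile (Beta, Std1).

no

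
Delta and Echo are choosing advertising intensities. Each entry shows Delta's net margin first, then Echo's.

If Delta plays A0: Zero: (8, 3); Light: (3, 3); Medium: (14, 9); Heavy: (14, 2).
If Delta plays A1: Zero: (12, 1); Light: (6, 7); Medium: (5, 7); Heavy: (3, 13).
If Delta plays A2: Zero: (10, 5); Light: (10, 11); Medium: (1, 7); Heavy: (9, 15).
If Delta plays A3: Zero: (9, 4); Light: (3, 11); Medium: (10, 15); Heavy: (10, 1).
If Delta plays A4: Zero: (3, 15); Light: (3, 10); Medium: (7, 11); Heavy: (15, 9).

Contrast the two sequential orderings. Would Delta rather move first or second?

first

If Delta leads: Echo's best replies are A0→Medium, A1→Heavy, A2→Heavy, A3→Medium, A4→Zero; Delta's induced payoffs 14, 3, 9, 10, 3; outcome (A0, Medium), payoffs (14, 9).
If Echo leads: Delta's best replies are Zero→A1, Light→A2, Medium→A0, Heavy→A4; Echo's induced payoffs 1, 11, 9, 9; outcome (A2, Light), payoffs (10, 11).
Delta gets 14 moving first and 10 moving second, so Delta prefers to move first.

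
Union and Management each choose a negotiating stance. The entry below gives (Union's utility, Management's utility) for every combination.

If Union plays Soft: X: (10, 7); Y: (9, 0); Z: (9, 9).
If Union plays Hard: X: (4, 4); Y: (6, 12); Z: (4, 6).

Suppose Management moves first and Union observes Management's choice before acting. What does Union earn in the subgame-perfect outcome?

Solve by backward induction (Management leads).
- X: Union compares 10, 4 and picks Soft; Management would get 7.
- Y: Union compares 9, 6 and picks Soft; Management would get 0.
- Z: Union compares 9, 4 and picks Soft; Management would get 9.
Among 7, 0, 9, the best is 9 at Z. Subgame-perfect outcome: (Soft, Z) with payoffs (9, 9).

9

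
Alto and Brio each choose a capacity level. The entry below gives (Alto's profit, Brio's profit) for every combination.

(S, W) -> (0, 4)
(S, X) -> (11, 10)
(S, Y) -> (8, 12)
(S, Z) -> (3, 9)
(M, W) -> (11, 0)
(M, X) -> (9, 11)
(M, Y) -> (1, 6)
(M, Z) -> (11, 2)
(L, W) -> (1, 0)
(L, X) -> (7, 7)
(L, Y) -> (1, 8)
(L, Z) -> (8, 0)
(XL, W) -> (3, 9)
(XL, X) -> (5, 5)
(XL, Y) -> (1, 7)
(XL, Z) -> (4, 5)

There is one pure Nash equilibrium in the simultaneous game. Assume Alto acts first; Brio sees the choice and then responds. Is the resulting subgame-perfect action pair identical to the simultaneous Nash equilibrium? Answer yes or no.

no

Brio best-responds to each possible Alto move:
- S → Brio plays Y (best of 4, 10, 12, 9); Alto gets 8.
- M → Brio plays X (best of 0, 11, 6, 2); Alto gets 9.
- L → Brio plays Y (best of 0, 7, 8, 0); Alto gets 1.
- XL → Brio plays W (best of 9, 5, 7, 5); Alto gets 3.
Maximizing over 8, 9, 1, 3, Alto chooses M. Subgame-perfect outcome: (M, X) with payoffs (9, 11).
Now find the simultaneous Nash equilibrium.
Alto's best replies: W→M; X→S; Y→S; Z→M.
Brio's best replies: S→Y; M→X; L→Y; XL→W.
The unique mutual best reply is (S, Y), giving (8, 12).
Sequential outcome (M, X) differs from the Nash profile (S, Y).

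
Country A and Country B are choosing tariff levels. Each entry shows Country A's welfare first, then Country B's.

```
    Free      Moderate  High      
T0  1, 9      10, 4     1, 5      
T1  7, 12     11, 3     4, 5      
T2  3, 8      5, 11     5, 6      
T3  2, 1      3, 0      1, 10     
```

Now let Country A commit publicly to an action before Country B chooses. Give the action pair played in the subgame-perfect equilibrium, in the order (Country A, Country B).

(T1, Free)

Country B best-responds to each possible Country A move:
- T0 → Country B plays Free (best of 9, 4, 5); Country A gets 1.
- T1 → Country B plays Free (best of 12, 3, 5); Country A gets 7.
- T2 → Country B plays Moderate (best of 8, 11, 6); Country A gets 5.
- T3 → Country B plays High (best of 1, 0, 10); Country A gets 1.
Maximizing over 1, 7, 5, 1, Country A chooses T1. Subgame-perfect outcome: (T1, Free) with payoffs (7, 12).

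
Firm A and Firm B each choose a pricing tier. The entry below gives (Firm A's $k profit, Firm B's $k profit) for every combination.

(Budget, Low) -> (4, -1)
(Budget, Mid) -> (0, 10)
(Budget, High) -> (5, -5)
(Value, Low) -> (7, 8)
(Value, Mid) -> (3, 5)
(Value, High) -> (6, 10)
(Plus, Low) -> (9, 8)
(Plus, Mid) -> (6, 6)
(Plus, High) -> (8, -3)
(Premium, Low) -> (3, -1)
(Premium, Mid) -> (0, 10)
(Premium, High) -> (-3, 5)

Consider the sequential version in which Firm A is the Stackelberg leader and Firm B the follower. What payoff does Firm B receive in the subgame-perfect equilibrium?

Solve by backward induction (Firm A leads).
- Budget → Firm B plays Mid (best of -1, 10, -5); Firm A gets 0.
- Value → Firm B plays High (best of 8, 5, 10); Firm A gets 6.
- Plus → Firm B plays Low (best of 8, 6, -3); Firm A gets 9.
- Premium → Firm B plays Mid (best of -1, 10, 5); Firm A gets 0.
Maximizing over 0, 6, 9, 0, Firm A chooses Plus. Subgame-perfect outcome: (Plus, Low) with payoffs (9, 8).

8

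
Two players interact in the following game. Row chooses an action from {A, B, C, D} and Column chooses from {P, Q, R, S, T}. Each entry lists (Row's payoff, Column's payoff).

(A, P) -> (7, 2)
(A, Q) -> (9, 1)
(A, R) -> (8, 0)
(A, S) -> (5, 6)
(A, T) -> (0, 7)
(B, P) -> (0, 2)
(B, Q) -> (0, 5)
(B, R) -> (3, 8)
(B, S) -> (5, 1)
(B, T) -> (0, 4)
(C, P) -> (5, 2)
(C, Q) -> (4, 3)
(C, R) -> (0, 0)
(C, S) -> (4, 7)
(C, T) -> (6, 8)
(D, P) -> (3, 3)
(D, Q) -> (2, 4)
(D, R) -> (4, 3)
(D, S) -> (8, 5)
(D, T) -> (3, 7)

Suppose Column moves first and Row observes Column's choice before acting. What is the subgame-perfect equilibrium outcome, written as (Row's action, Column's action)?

(C, T)

Work backward from Row's decision.
- P: Row compares 7, 0, 5, 3 and picks A; Column would get 2.
- Q: Row compares 9, 0, 4, 2 and picks A; Column would get 1.
- R: Row compares 8, 3, 0, 4 and picks A; Column would get 0.
- S: Row compares 5, 5, 4, 8 and picks D; Column would get 5.
- T: Row compares 0, 0, 6, 3 and picks C; Column would get 8.
Column's induced payoffs are 2, 1, 0, 5, 8, so Column commits to T. Subgame-perfect outcome: (C, T) with payoffs (6, 8).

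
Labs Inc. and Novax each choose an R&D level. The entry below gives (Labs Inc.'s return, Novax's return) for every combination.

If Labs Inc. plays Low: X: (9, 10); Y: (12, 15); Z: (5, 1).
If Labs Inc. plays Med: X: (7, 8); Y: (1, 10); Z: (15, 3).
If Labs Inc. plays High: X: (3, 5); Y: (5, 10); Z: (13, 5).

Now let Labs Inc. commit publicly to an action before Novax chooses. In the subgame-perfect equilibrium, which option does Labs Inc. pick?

Low

Solve by backward induction (Labs Inc. leads).
- Low: BR = Y, leader payoff 12.
- Med: BR = Y, leader payoff 1.
- High: BR = Y, leader payoff 5.
Among 12, 1, 5, the best is 12 at Low. Subgame-perfect outcome: (Low, Y) with payoffs (12, 15).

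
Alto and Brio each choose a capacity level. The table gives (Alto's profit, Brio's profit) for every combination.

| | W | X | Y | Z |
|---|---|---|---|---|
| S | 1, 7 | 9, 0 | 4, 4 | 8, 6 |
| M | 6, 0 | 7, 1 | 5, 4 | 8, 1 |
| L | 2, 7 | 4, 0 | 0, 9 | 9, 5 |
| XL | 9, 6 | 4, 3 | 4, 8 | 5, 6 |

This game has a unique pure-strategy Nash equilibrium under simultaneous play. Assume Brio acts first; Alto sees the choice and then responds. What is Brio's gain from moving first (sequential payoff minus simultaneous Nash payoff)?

2

Work backward from Alto's decision.
- W: BR = XL, leader payoff 6.
- X: BR = S, leader payoff 0.
- Y: BR = M, leader payoff 4.
- Z: BR = L, leader payoff 5.
Brio's induced payoffs are 6, 0, 4, 5, so Brio commits to W. Subgame-perfect outcome: (XL, W) with payoffs (9, 6).
Under simultaneous play:
Alto's best replies: W→XL; X→S; Y→M; Z→L.
Brio's best replies: S→W; M→Y; L→Y; XL→Y.
The unique mutual best reply is (M, Y), giving (5, 4).
Brio's commitment gain: 6 − 4 = 2.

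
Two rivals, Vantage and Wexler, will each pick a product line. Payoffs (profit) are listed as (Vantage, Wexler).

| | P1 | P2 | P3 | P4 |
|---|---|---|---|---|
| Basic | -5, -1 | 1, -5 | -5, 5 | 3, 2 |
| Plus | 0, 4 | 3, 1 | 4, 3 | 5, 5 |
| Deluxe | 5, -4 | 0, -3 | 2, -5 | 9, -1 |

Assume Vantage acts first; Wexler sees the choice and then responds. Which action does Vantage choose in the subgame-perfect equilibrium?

Deluxe

Solve by backward induction (Vantage leads).
- Basic → Wexler plays P3 (best of -1, -5, 5, 2); Vantage gets -5.
- Plus → Wexler plays P4 (best of 4, 1, 3, 5); Vantage gets 5.
- Deluxe → Wexler plays P4 (best of -4, -3, -5, -1); Vantage gets 9.
Vantage's induced payoffs are -5, 5, 9, so Vantage commits to Deluxe. Subgame-perfect outcome: (Deluxe, P4) with payoffs (9, -1).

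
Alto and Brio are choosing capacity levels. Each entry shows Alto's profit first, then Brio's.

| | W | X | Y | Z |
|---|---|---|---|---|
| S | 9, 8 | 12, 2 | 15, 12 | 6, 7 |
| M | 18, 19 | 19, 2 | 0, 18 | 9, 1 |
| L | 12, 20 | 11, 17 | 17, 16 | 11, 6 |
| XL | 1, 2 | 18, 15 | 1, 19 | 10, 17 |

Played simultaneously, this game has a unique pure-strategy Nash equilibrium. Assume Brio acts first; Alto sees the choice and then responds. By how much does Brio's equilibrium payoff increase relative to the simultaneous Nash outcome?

0

Backward induction with Brio moving first.
- W: BR = M, leader payoff 19.
- X: BR = M, leader payoff 2.
- Y: BR = L, leader payoff 16.
- Z: BR = L, leader payoff 6.
Among 19, 2, 16, 6, the best is 19 at W. Subgame-perfect outcome: (M, W) with payoffs (18, 19).
Under simultaneous play:
Alto's best replies: W→M; X→M; Y→L; Z→L.
Brio's best replies: S→Y; M→W; L→W; XL→Y.
Only (M, W) has each player best-responding; Nash payoffs (18, 19).
Brio's commitment gain: 19 − 19 = 0.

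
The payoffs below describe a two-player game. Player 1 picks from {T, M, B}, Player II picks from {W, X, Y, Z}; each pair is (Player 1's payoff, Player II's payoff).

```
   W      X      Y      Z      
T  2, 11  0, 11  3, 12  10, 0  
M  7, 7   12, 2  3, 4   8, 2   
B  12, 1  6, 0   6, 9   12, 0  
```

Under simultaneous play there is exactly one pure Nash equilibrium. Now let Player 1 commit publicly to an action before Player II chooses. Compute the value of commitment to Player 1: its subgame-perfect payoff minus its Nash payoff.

1

Player II best-responds to each possible Player 1 move:
- T: Player II compares 11, 11, 12, 0 and picks Y; Player 1 would get 3.
- M: Player II compares 7, 2, 4, 2 and picks W; Player 1 would get 7.
- B: Player II compares 1, 0, 9, 0 and picks Y; Player 1 would get 6.
Maximizing over 3, 7, 6, Player 1 chooses M. Subgame-perfect outcome: (M, W) with payoffs (7, 7).
Now find the simultaneous Nash equilibrium.
Player 1's best replies: W→B; X→M; Y→B; Z→B.
Player II's best replies: T→Y; M→W; B→Y.
The unique mutual best reply is (B, Y), giving (6, 9).
Player 1's commitment gain: 7 − 6 = 1.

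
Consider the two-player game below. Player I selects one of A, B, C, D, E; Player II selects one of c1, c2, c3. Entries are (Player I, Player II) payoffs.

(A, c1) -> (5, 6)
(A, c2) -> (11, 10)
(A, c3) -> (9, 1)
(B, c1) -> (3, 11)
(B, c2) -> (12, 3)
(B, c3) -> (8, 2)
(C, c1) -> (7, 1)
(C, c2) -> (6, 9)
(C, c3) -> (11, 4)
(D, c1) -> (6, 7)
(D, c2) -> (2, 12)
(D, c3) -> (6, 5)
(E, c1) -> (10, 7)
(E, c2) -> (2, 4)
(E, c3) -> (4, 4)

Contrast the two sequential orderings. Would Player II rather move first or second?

second

If Player I leads: Player II's best replies are A→c2, B→c1, C→c2, D→c2, E→c1; Player I's induced payoffs 11, 3, 6, 2, 10; outcome (A, c2), payoffs (11, 10).
If Player II leads: Player I's best replies are c1→E, c2→B, c3→C; Player II's induced payoffs 7, 3, 4; outcome (E, c1), payoffs (10, 7).
Player II gets 7 moving first and 10 moving second, so Player II prefers to move second.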